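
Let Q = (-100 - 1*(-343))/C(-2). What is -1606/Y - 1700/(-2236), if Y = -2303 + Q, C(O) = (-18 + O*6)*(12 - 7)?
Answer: 93860875/64414129 ≈ 1.4571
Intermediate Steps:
C(O) = -90 + 30*O (C(O) = (-18 + 6*O)*5 = -90 + 30*O)
Q = -81/50 (Q = (-100 - 1*(-343))/(-90 + 30*(-2)) = (-100 + 343)/(-90 - 60) = 243/(-150) = 243*(-1/150) = -81/50 ≈ -1.6200)
Y = -115231/50 (Y = -2303 - 81/50 = -115231/50 ≈ -2304.6)
-1606/Y - 1700/(-2236) = -1606/(-115231/50) - 1700/(-2236) = -1606*(-50/115231) - 1700*(-1/2236) = 80300/115231 + 425/559 = 93860875/64414129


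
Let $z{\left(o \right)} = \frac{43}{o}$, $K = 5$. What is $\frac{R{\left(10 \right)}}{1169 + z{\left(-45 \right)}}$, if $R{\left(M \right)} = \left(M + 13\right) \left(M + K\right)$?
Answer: $\frac{15525}{52562} \approx 0.29537$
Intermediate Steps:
$R{\left(M \right)} = \left(5 + M\right) \left(13 + M\right)$ ($R{\left(M \right)} = \left(M + 13\right) \left(M + 5\right) = \left(13 + M\right) \left(5 + M\right) = \left(5 + M\right) \left(13 + M\right)$)
$\frac{R{\left(10 \right)}}{1169 + z{\left(-45 \right)}} = \frac{65 + 10^{2} + 18 \cdot 10}{1169 + \frac{43}{-45}} = \frac{65 + 100 + 180}{1169 + 43 \left(- \frac{1}{45}\right)} = \frac{345}{1169 - \frac{43}{45}} = \frac{345}{\frac{52562}{45}} = 345 \cdot \frac{45}{52562} = \frac{15525}{52562}$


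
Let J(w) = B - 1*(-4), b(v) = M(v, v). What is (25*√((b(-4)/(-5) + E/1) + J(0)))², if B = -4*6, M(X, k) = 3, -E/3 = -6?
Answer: -1625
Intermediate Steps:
E = 18 (E = -3*(-6) = 18)
b(v) = 3
B = -24
J(w) = -20 (J(w) = -24 - 1*(-4) = -24 + 4 = -20)
(25*√((b(-4)/(-5) + E/1) + J(0)))² = (25*√((3/(-5) + 18/1) - 20))² = (25*√((3*(-⅕) + 18*1) - 20))² = (25*√((-⅗ + 18) - 20))² = (25*√(87/5 - 20))² = (25*√(-13/5))² = (25*(I*√65/5))² = (5*I*√65)² = -1625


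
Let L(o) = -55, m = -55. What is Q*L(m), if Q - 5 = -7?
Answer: 110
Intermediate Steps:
Q = -2 (Q = 5 - 7 = -2)
Q*L(m) = -2*(-55) = 110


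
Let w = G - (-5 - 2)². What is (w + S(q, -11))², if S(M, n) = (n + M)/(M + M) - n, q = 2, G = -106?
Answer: 342225/16 ≈ 21389.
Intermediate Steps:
S(M, n) = -n + (M + n)/(2*M) (S(M, n) = (M + n)/((2*M)) - n = (M + n)*(1/(2*M)) - n = (M + n)/(2*M) - n = -n + (M + n)/(2*M))
w = -155 (w = -106 - (-5 - 2)² = -106 - 1*(-7)² = -106 - 1*49 = -106 - 49 = -155)
(w + S(q, -11))² = (-155 + (½ - 1*(-11) + (½)*(-11)/2))² = (-155 + (½ + 11 + (½)*(-11)*(½)))² = (-155 + (½ + 11 - 11/4))² = (-155 + 35/4)² = (-585/4)² = 342225/16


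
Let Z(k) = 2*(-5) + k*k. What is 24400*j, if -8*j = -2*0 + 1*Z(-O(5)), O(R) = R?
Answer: -45750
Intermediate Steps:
Z(k) = -10 + k²
j = -15/8 (j = -(-2*0 + 1*(-10 + (-1*5)²))/8 = -(0 + 1*(-10 + (-5)²))/8 = -(0 + 1*(-10 + 25))/8 = -(0 + 1*15)/8 = -(0 + 15)/8 = -⅛*15 = -15/8 ≈ -1.8750)
24400*j = 24400*(-15/8) = -45750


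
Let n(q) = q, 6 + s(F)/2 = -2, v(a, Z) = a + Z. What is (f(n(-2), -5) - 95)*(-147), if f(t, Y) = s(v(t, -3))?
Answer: 16317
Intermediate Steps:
v(a, Z) = Z + a
s(F) = -16 (s(F) = -12 + 2*(-2) = -12 - 4 = -16)
f(t, Y) = -16
(f(n(-2), -5) - 95)*(-147) = (-16 - 95)*(-147) = -111*(-147) = 16317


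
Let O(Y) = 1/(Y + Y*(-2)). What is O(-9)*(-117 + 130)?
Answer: 13/9 ≈ 1.4444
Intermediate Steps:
O(Y) = -1/Y (O(Y) = 1/(Y - 2*Y) = 1/(-Y) = -1/Y)
O(-9)*(-117 + 130) = (-1/(-9))*(-117 + 130) = -1*(-⅑)*13 = (⅑)*13 = 13/9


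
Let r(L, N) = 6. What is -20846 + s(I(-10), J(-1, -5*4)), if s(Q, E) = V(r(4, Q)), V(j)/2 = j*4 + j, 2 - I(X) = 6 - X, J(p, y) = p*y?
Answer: -20786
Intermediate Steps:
I(X) = -4 + X (I(X) = 2 - (6 - X) = 2 + (-6 + X) = -4 + X)
V(j) = 10*j (V(j) = 2*(j*4 + j) = 2*(4*j + j) = 2*(5*j) = 10*j)
s(Q, E) = 60 (s(Q, E) = 10*6 = 60)
-20846 + s(I(-10), J(-1, -5*4)) = -20846 + 60 = -20786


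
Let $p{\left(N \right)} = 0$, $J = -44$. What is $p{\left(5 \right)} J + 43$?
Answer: $43$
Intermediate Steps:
$p{\left(5 \right)} J + 43 = 0 \left(-44\right) + 43 = 0 + 43 = 43$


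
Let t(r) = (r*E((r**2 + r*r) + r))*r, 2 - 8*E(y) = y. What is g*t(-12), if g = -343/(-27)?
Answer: -187964/3 ≈ -62655.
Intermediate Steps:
E(y) = 1/4 - y/8
t(r) = r**2*(1/4 - r**2/4 - r/8) (t(r) = (r*(1/4 - ((r**2 + r*r) + r)/8))*r = (r*(1/4 - ((r**2 + r**2) + r)/8))*r = (r*(1/4 - (2*r**2 + r)/8))*r = (r*(1/4 - (r + 2*r**2)/8))*r = (r*(1/4 + (-r**2/4 - r/8)))*r = (r*(1/4 - r**2/4 - r/8))*r = r**2*(1/4 - r**2/4 - r/8))
g = 343/27 (g = -343*(-1/27) = 343/27 ≈ 12.704)
g*t(-12) = 343*((1/8)*(-12)**2*(2 - 1*(-12)*(1 + 2*(-12))))/27 = 343*((1/8)*144*(2 - 1*(-12)*(1 - 24)))/27 = 343*((1/8)*144*(2 - 1*(-12)*(-23)))/27 = 343*((1/8)*144*(2 - 276))/27 = 343*((1/8)*144*(-274))/27 = (343/27)*(-4932) = -187964/3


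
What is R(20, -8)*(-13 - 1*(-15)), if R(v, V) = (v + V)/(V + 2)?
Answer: -4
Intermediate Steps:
R(v, V) = (V + v)/(2 + V)
R(20, -8)*(-13 - 1*(-15)) = ((-8 + 20)/(2 - 8))*(-13 - 1*(-15)) = (12/(-6))*(-13 + 15) = -⅙*12*2 = -2*2 = -4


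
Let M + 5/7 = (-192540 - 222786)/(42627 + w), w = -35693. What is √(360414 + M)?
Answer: √212242510368910/24269 ≈ 600.29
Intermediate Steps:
M = -1470976/24269 (M = -5/7 + (-192540 - 222786)/(42627 - 35693) = -5/7 - 415326/6934 = -5/7 - 415326*1/6934 = -5/7 - 207663/3467 = -1470976/24269 ≈ -60.611)
√(360414 + M) = √(360414 - 1470976/24269) = √(8745416390/24269) = √212242510368910/24269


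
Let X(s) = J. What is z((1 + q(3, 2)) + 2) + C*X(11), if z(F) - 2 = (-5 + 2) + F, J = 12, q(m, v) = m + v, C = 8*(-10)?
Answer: -953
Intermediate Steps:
C = -80
X(s) = 12
z(F) = -1 + F (z(F) = 2 + ((-5 + 2) + F) = 2 + (-3 + F) = -1 + F)
z((1 + q(3, 2)) + 2) + C*X(11) = (-1 + ((1 + (3 + 2)) + 2)) - 80*12 = (-1 + ((1 + 5) + 2)) - 960 = (-1 + (6 + 2)) - 960 = (-1 + 8) - 960 = 7 - 960 = -953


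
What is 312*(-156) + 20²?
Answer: -48272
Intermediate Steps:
312*(-156) + 20² = -48672 + 400 = -48272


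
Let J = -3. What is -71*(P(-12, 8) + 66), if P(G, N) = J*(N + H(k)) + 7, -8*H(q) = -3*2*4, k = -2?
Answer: -2840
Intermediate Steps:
H(q) = 3 (H(q) = -(-3*2)*4/8 = -(-3)*4/4 = -⅛*(-24) = 3)
P(G, N) = -2 - 3*N (P(G, N) = -3*(N + 3) + 7 = -3*(3 + N) + 7 = (-9 - 3*N) + 7 = -2 - 3*N)
-71*(P(-12, 8) + 66) = -71*((-2 - 3*8) + 66) = -71*((-2 - 24) + 66) = -71*(-26 + 66) = -71*40 = -2840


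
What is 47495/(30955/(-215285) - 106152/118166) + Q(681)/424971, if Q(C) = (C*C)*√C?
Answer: -24164855007769/530215237 + 51529*√681/47219 ≈ -45547.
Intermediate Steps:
Q(C) = C^(5/2) (Q(C) = C²*√C = C^(5/2))
47495/(30955/(-215285) - 106152/118166) + Q(681)/424971 = 47495/(30955/(-215285) - 106152/118166) + 681^(5/2)/424971 = 47495/(30955*(-1/215285) - 106152*1/118166) + (463761*√681)*(1/424971) = 47495/(-6191/43057 - 53076/59083) + 51529*√681/47219 = 47495/(-2651076185/2543936731) + 51529*√681/47219 = 47495*(-2543936731/2651076185) + 51529*√681/47219 = -24164855007769/530215237 + 51529*√681/47219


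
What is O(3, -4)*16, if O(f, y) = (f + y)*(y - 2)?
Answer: 96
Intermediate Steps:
O(f, y) = (-2 + y)*(f + y) (O(f, y) = (f + y)*(-2 + y) = (-2 + y)*(f + y))
O(3, -4)*16 = ((-4)² - 2*3 - 2*(-4) + 3*(-4))*16 = (16 - 6 + 8 - 12)*16 = 6*16 = 96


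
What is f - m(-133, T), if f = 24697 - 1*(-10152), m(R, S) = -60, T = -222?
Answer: 34909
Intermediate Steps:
f = 34849 (f = 24697 + 10152 = 34849)
f - m(-133, T) = 34849 - 1*(-60) = 34849 + 60 = 34909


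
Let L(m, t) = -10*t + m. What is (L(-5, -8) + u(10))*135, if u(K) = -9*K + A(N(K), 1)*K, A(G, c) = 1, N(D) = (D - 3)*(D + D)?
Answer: -675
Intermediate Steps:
N(D) = 2*D*(-3 + D) (N(D) = (-3 + D)*(2*D) = 2*D*(-3 + D))
L(m, t) = m - 10*t
u(K) = -8*K (u(K) = -9*K + 1*K = -9*K + K = -8*K)
(L(-5, -8) + u(10))*135 = ((-5 - 10*(-8)) - 8*10)*135 = ((-5 + 80) - 80)*135 = (75 - 80)*135 = -5*135 = -675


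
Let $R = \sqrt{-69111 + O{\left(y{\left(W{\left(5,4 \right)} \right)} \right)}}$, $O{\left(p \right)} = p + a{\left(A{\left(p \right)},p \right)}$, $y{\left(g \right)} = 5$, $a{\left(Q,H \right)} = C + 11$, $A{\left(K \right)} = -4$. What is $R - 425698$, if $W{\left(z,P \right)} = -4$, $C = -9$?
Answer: $-425698 + 4 i \sqrt{4319} \approx -4.257 \cdot 10^{5} + 262.88 i$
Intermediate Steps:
$a{\left(Q,H \right)} = 2$ ($a{\left(Q,H \right)} = -9 + 11 = 2$)
$O{\left(p \right)} = 2 + p$ ($O{\left(p \right)} = p + 2 = 2 + p$)
$R = 4 i \sqrt{4319}$ ($R = \sqrt{-69111 + \left(2 + 5\right)} = \sqrt{-69111 + 7} = \sqrt{-69104} = 4 i \sqrt{4319} \approx 262.88 i$)
$R - 425698 = 4 i \sqrt{4319} - 425698 = -425698 + 4 i \sqrt{4319}$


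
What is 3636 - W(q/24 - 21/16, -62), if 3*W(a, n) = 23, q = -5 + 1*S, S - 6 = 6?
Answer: 10885/3 ≈ 3628.3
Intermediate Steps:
S = 12 (S = 6 + 6 = 12)
q = 7 (q = -5 + 1*12 = -5 + 12 = 7)
W(a, n) = 23/3 (W(a, n) = (⅓)*23 = 23/3)
3636 - W(q/24 - 21/16, -62) = 3636 - 1*23/3 = 3636 - 23/3 = 10885/3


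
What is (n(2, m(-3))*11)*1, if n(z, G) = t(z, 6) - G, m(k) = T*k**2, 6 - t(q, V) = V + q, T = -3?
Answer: 275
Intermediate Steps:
t(q, V) = 6 - V - q (t(q, V) = 6 - (V + q) = 6 + (-V - q) = 6 - V - q)
m(k) = -3*k**2
n(z, G) = -G - z (n(z, G) = (6 - 1*6 - z) - G = (6 - 6 - z) - G = -z - G = -G - z)
(n(2, m(-3))*11)*1 = ((-(-3)*(-3)**2 - 1*2)*11)*1 = ((-(-3)*9 - 2)*11)*1 = ((-1*(-27) - 2)*11)*1 = ((27 - 2)*11)*1 = (25*11)*1 = 275*1 = 275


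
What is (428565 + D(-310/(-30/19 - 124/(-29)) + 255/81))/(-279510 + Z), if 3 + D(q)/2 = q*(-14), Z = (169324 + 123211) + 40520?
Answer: 8660119939/1074166245 ≈ 8.0622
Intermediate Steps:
Z = 333055 (Z = 292535 + 40520 = 333055)
D(q) = -6 - 28*q (D(q) = -6 + 2*(q*(-14)) = -6 + 2*(-14*q) = -6 - 28*q)
(428565 + D(-310/(-30/19 - 124/(-29)) + 255/81))/(-279510 + Z) = (428565 + (-6 - 28*(-310/(-30/19 - 124/(-29)) + 255/81)))/(-279510 + 333055) = (428565 + (-6 - 28*(-310/(-30*1/19 - 124*(-1/29)) + 255*(1/81))))/53545 = (428565 + (-6 - 28*(-310/(-30/19 + 124/29) + 85/27)))*(1/53545) = (428565 + (-6 - 28*(-310/1486/551 + 85/27)))*(1/53545) = (428565 + (-6 - 28*(-310*551/1486 + 85/27)))*(1/53545) = (428565 + (-6 - 28*(-85405/743 + 85/27)))*(1/53545) = (428565 + (-6 - 28*(-2242780/20061)))*(1/53545) = (428565 + (-6 + 62797840/20061))*(1/53545) = (428565 + 62677474/20061)*(1/53545) = (8660119939/20061)*(1/53545) = 8660119939/1074166245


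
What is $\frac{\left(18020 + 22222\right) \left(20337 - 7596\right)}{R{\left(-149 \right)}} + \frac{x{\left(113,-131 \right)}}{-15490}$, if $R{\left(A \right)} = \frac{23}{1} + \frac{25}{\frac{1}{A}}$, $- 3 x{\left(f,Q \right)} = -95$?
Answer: $- \frac{794208437501}{5734398} \approx -1.385 \cdot 10^{5}$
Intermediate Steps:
$x{\left(f,Q \right)} = \frac{95}{3}$ ($x{\left(f,Q \right)} = \left(- \frac{1}{3}\right) \left(-95\right) = \frac{95}{3}$)
$R{\left(A \right)} = 23 + 25 A$ ($R{\left(A \right)} = 23 \cdot 1 + 25 A = 23 + 25 A$)
$\frac{\left(18020 + 22222\right) \left(20337 - 7596\right)}{R{\left(-149 \right)}} + \frac{x{\left(113,-131 \right)}}{-15490} = \frac{\left(18020 + 22222\right) \left(20337 - 7596\right)}{23 + 25 \left(-149\right)} + \frac{95}{3 \left(-15490\right)} = \frac{40242 \cdot 12741}{23 - 3725} + \frac{95}{3} \left(- \frac{1}{15490}\right) = \frac{512723322}{-3702} - \frac{19}{9294} = 512723322 \left(- \frac{1}{3702}\right) - \frac{19}{9294} = - \frac{85453887}{617} - \frac{19}{9294} = - \frac{794208437501}{5734398}$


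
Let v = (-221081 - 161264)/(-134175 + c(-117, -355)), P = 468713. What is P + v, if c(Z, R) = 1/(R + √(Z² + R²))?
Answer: 57755640873813826281/123221011030687 + 382345*√139714/246442022061374 ≈ 4.6872e+5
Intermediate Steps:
c(Z, R) = 1/(R + √(R² + Z²))
v = -382345/(-134175 + 1/(-355 + √139714)) (v = (-221081 - 161264)/(-134175 + 1/(-355 + √((-355)² + (-117)²))) = -382345/(-134175 + 1/(-355 + √(126025 + 13689))) = -382345/(-134175 + 1/(-355 + √139714)) ≈ 2.8496)
P + v = 468713 + (351130587430450/123221011030687 + 382345*√139714/246442022061374) = 57755640873813826281/123221011030687 + 382345*√139714/246442022061374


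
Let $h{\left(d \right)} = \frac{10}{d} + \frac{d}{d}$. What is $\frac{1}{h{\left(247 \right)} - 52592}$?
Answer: $- \frac{247}{12989967} \approx -1.9015 \cdot 10^{-5}$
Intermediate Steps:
$h{\left(d \right)} = 1 + \frac{10}{d}$ ($h{\left(d \right)} = \frac{10}{d} + 1 = 1 + \frac{10}{d}$)
$\frac{1}{h{\left(247 \right)} - 52592} = \frac{1}{\frac{10 + 247}{247} - 52592} = \frac{1}{\frac{1}{247} \cdot 257 - 52592} = \frac{1}{\frac{257}{247} - 52592} = \frac{1}{- \frac{12989967}{247}} = - \frac{247}{12989967}$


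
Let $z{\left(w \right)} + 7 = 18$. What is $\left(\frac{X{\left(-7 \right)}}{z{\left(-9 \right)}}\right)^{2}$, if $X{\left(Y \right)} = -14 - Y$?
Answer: $\frac{49}{121} \approx 0.40496$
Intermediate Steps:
$z{\left(w \right)} = 11$ ($z{\left(w \right)} = -7 + 18 = 11$)
$\left(\frac{X{\left(-7 \right)}}{z{\left(-9 \right)}}\right)^{2} = \left(\frac{-14 - -7}{11}\right)^{2} = \left(\left(-14 + 7\right) \frac{1}{11}\right)^{2} = \left(\left(-7\right) \frac{1}{11}\right)^{2} = \left(- \frac{7}{11}\right)^{2} = \frac{49}{121}$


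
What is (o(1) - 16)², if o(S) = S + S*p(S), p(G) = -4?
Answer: 361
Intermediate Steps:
o(S) = -3*S (o(S) = S + S*(-4) = S - 4*S = -3*S)
(o(1) - 16)² = (-3*1 - 16)² = (-3 - 16)² = (-19)² = 361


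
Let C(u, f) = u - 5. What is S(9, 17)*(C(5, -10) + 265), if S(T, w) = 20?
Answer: 5300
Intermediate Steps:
C(u, f) = -5 + u
S(9, 17)*(C(5, -10) + 265) = 20*((-5 + 5) + 265) = 20*(0 + 265) = 20*265 = 5300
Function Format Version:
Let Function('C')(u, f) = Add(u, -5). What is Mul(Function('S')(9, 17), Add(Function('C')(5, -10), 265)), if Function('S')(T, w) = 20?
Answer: 5300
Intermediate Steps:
Function('C')(u, f) = Add(-5, u)
Mul(Function('S')(9, 17), Add(Function('C')(5, -10), 265)) = Mul(20, Add(Add(-5, 5), 265)) = Mul(20, Add(0, 265)) = Mul(20, 265) = 5300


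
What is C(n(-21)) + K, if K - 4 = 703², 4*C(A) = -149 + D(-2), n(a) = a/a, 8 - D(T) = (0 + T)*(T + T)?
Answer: 1976703/4 ≈ 4.9418e+5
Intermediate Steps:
D(T) = 8 - 2*T² (D(T) = 8 - (0 + T)*(T + T) = 8 - T*2*T = 8 - 2*T²)
n(a) = 1
C(A) = -149/4 (C(A) = (-149 + (8 - 2*(-2)²))/4 = (-149 + (8 - 2*4))/4 = (-149 + (8 - 8))/4 = (-149 + 0)/4 = (¼)*(-149) = -149/4)
K = 494213 (K = 4 + 703² = 4 + 494209 = 494213)
C(n(-21)) + K = -149/4 + 494213 = 1976703/4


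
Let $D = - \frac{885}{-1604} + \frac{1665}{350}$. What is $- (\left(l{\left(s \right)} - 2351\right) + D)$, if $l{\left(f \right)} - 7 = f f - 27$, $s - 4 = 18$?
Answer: $\frac{105638139}{56140} \approx 1881.7$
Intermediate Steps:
$D = \frac{298041}{56140}$ ($D = \left(-885\right) \left(- \frac{1}{1604}\right) + 1665 \cdot \frac{1}{350} = \frac{885}{1604} + \frac{333}{70} = \frac{298041}{56140} \approx 5.3089$)
$s = 22$ ($s = 4 + 18 = 22$)
$l{\left(f \right)} = -20 + f^{2}$ ($l{\left(f \right)} = 7 + \left(f f - 27\right) = 7 + \left(f^{2} - 27\right) = 7 + \left(-27 + f^{2}\right) = -20 + f^{2}$)
$- (\left(l{\left(s \right)} - 2351\right) + D) = - (\left(\left(-20 + 22^{2}\right) - 2351\right) + \frac{298041}{56140}) = - (\left(\left(-20 + 484\right) - 2351\right) + \frac{298041}{56140}) = - (\left(464 - 2351\right) + \frac{298041}{56140}) = - (-1887 + \frac{298041}{56140}) = \left(-1\right) \left(- \frac{105638139}{56140}\right) = \frac{105638139}{56140}$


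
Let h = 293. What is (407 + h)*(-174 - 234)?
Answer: -285600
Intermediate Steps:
(407 + h)*(-174 - 234) = (407 + 293)*(-174 - 234) = 700*(-408) = -285600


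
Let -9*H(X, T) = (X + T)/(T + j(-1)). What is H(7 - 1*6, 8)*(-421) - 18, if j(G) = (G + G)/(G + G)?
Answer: 259/9 ≈ 28.778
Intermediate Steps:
j(G) = 1 (j(G) = (2*G)/((2*G)) = (2*G)*(1/(2*G)) = 1)
H(X, T) = -(T + X)/(9*(1 + T)) (H(X, T) = -(X + T)/(9*(T + 1)) = -(T + X)/(9*(1 + T)))
H(7 - 1*6, 8)*(-421) - 18 = ((-1*8 - (7 - 1*6))/(9*(1 + 8)))*(-421) - 18 = ((⅑)*(-8 - (7 - 6))/9)*(-421) - 18 = ((⅑)*(⅑)*(-8 - 1*1))*(-421) - 18 = ((⅑)*(⅑)*(-8 - 1))*(-421) - 18 = ((⅑)*(⅑)*(-9))*(-421) - 18 = -⅑*(-421) - 18 = 421/9 - 18 = 259/9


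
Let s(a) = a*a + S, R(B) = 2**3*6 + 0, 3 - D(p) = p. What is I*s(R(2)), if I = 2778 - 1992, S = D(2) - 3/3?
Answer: 1810944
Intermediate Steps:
D(p) = 3 - p
R(B) = 48 (R(B) = 8*6 + 0 = 48 + 0 = 48)
S = 0 (S = (3 - 1*2) - 3/3 = (3 - 2) - 3*1/3 = 1 - 1 = 0)
s(a) = a**2 (s(a) = a*a + 0 = a**2 + 0 = a**2)
I = 786
I*s(R(2)) = 786*48**2 = 786*2304 = 1810944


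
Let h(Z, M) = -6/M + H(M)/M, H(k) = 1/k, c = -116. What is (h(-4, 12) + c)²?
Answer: 281400625/20736 ≈ 13571.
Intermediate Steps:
h(Z, M) = M⁻² - 6/M (h(Z, M) = -6/M + 1/(M*M) = -6/M + M⁻² = M⁻² - 6/M)
(h(-4, 12) + c)² = ((1 - 6*12)/12² - 116)² = ((1 - 72)/144 - 116)² = ((1/144)*(-71) - 116)² = (-71/144 - 116)² = (-16775/144)² = 281400625/20736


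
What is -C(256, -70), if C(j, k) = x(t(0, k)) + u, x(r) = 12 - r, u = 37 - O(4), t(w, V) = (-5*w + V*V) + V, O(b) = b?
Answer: 4785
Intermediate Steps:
t(w, V) = V + V² - 5*w (t(w, V) = (-5*w + V²) + V = (V² - 5*w) + V = V + V² - 5*w)
u = 33 (u = 37 - 1*4 = 37 - 4 = 33)
C(j, k) = 45 - k - k² (C(j, k) = (12 - (k + k² - 5*0)) + 33 = (12 - (k + k² + 0)) + 33 = (12 - (k + k²)) + 33 = (12 + (-k - k²)) + 33 = (12 - k - k²) + 33 = 45 - k - k²)
-C(256, -70) = -(45 - 1*(-70) - 1*(-70)²) = -(45 + 70 - 1*4900) = -(45 + 70 - 4900) = -1*(-4785) = 4785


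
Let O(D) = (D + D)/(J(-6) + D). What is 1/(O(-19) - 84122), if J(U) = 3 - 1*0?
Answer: -8/672957 ≈ -1.1888e-5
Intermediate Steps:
J(U) = 3 (J(U) = 3 + 0 = 3)
O(D) = 2*D/(3 + D) (O(D) = (D + D)/(3 + D) = (2*D)/(3 + D) = 2*D/(3 + D))
1/(O(-19) - 84122) = 1/(2*(-19)/(3 - 19) - 84122) = 1/(2*(-19)/(-16) - 84122) = 1/(2*(-19)*(-1/16) - 84122) = 1/(19/8 - 84122) = 1/(-672957/8) = -8/672957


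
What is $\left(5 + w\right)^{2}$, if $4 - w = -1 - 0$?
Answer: $100$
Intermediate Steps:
$w = 5$ ($w = 4 - \left(-1 - 0\right) = 4 - \left(-1 + 0\right) = 4 - -1 = 4 + 1 = 5$)
$\left(5 + w\right)^{2} = \left(5 + 5\right)^{2} = 10^{2} = 100$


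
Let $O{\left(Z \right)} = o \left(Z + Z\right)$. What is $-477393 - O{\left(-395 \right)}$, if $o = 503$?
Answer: $-80023$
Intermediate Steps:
$O{\left(Z \right)} = 1006 Z$ ($O{\left(Z \right)} = 503 \left(Z + Z\right) = 503 \cdot 2 Z = 1006 Z$)
$-477393 - O{\left(-395 \right)} = -477393 - 1006 \left(-395\right) = -477393 - -397370 = -477393 + 397370 = -80023$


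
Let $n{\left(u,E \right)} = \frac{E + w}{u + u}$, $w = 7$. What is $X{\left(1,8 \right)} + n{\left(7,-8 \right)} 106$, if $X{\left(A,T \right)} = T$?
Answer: $\frac{3}{7} \approx 0.42857$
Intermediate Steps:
$n{\left(u,E \right)} = \frac{7 + E}{2 u}$ ($n{\left(u,E \right)} = \frac{E + 7}{u + u} = \frac{7 + E}{2 u}$)
$X{\left(1,8 \right)} + n{\left(7,-8 \right)} 106 = 8 + \frac{7 - 8}{2 \cdot 7} \cdot 106 = 8 + \frac{1}{2} \cdot \frac{1}{7} \left(-1\right) 106 = 8 - \frac{53}{7} = \frac{3}{7}$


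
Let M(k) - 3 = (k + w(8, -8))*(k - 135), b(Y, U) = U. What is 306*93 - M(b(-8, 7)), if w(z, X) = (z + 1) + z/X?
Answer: 30375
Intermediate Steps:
w(z, X) = 1 + z + z/X (w(z, X) = (1 + z) + z/X = 1 + z + z/X)
M(k) = 3 + (-135 + k)*(8 + k) (M(k) = 3 + (k + (1 + 8 + 8/(-8)))*(k - 135) = 3 + (k + (1 + 8 + 8*(-1/8)))*(-135 + k) = 3 + (k + (1 + 8 - 1))*(-135 + k) = 3 + (k + 8)*(-135 + k) = 3 + (8 + k)*(-135 + k) = 3 + (-135 + k)*(8 + k))
306*93 - M(b(-8, 7)) = 306*93 - (-1077 + 7**2 - 127*7) = 28458 - (-1077 + 49 - 889) = 28458 - 1*(-1917) = 28458 + 1917 = 30375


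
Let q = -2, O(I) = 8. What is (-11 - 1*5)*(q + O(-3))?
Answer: -96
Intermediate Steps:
(-11 - 1*5)*(q + O(-3)) = (-11 - 1*5)*(-2 + 8) = (-11 - 5)*6 = -16*6 = -96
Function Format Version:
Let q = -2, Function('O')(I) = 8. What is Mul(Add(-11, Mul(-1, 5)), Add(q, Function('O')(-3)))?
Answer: -96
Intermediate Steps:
Mul(Add(-11, Mul(-1, 5)), Add(q, Function('O')(-3))) = Mul(Add(-11, Mul(-1, 5)), Add(-2, 8)) = Mul(Add(-11, -5), 6) = Mul(-16, 6) = -96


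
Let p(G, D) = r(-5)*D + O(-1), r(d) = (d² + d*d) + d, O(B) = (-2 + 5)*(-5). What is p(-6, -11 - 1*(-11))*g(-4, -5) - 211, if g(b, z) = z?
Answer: -136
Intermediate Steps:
O(B) = -15 (O(B) = 3*(-5) = -15)
r(d) = d + 2*d² (r(d) = (d² + d²) + d = 2*d² + d = d + 2*d²)
p(G, D) = -15 + 45*D (p(G, D) = (-5*(1 + 2*(-5)))*D - 15 = (-5*(1 - 10))*D - 15 = (-5*(-9))*D - 15 = 45*D - 15 = -15 + 45*D)
p(-6, -11 - 1*(-11))*g(-4, -5) - 211 = (-15 + 45*(-11 - 1*(-11)))*(-5) - 211 = (-15 + 45*(-11 + 11))*(-5) - 211 = (-15 + 45*0)*(-5) - 211 = (-15 + 0)*(-5) - 211 = -15*(-5) - 211 = 75 - 211 = -136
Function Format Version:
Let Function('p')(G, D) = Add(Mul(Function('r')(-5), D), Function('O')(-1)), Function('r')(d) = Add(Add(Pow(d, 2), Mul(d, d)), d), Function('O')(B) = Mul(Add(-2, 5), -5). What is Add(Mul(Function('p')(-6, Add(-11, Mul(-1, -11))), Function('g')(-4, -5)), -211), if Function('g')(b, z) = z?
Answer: -136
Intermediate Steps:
Function('O')(B) = -15 (Function('O')(B) = Mul(3, -5) = -15)
Function('r')(d) = Add(d, Mul(2, Pow(d, 2))) (Function('r')(d) = Add(Add(Pow(d, 2), Pow(d, 2)), d) = Add(Mul(2, Pow(d, 2)), d) = Add(d, Mul(2, Pow(d, 2))))
Function('p')(G, D) = Add(-15, Mul(45, D)) (Function('p')(G, D) = Add(Mul(Mul(-5, Add(1, Mul(2, -5))), D), -15) = Add(Mul(Mul(-5, Add(1, -10)), D), -15) = Add(Mul(Mul(-5, -9), D), -15) = Add(Mul(45, D), -15) = Add(-15, Mul(45, D)))
Add(Mul(Function('p')(-6, Add(-11, Mul(-1, -11))), Function('g')(-4, -5)), -211) = Add(Mul(Add(-15, Mul(45, Add(-11, Mul(-1, -11)))), -5), -211) = Add(Mul(Add(-15, Mul(45, Add(-11, 11))), -5), -211) = Add(Mul(Add(-15, Mul(45, 0)), -5), -211) = Add(Mul(Add(-15, 0), -5), -211) = Add(Mul(-15, -5), -211) = Add(75, -211) = -136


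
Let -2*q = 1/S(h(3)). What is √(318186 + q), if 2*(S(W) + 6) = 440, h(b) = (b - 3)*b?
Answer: √14571645949/214 ≈ 564.08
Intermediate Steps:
h(b) = b*(-3 + b) (h(b) = (-3 + b)*b = b*(-3 + b))
S(W) = 214 (S(W) = -6 + (½)*440 = -6 + 220 = 214)
q = -1/428 (q = -½/214 = -½*1/214 = -1/428 ≈ -0.0023364)
√(318186 + q) = √(318186 - 1/428) = √(136183607/428) = √14571645949/214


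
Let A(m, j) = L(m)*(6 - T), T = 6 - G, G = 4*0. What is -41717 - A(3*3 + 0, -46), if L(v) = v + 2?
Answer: -41717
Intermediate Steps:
G = 0
T = 6 (T = 6 - 1*0 = 6 + 0 = 6)
L(v) = 2 + v
A(m, j) = 0 (A(m, j) = (2 + m)*(6 - 1*6) = (2 + m)*(6 - 6) = (2 + m)*0 = 0)
-41717 - A(3*3 + 0, -46) = -41717 - 1*0 = -41717 + 0 = -41717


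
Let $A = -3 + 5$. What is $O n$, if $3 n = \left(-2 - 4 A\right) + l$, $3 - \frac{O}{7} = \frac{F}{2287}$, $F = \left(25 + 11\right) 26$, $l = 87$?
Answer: $\frac{1064525}{2287} \approx 465.47$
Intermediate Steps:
$F = 936$ ($F = 36 \cdot 26 = 936$)
$A = 2$
$O = \frac{41475}{2287}$ ($O = 21 - 7 \cdot \frac{936}{2287} = 21 - 7 \cdot 936 \cdot \frac{1}{2287} = 21 - \frac{6552}{2287} = \frac{41475}{2287} \approx 18.135$)
$n = \frac{77}{3}$ ($n = \frac{\left(-2 - 8\right) + 87}{3} = \frac{-10 + 87}{3} = \frac{1}{3} \cdot 77 = \frac{77}{3} \approx 25.667$)
$O n = \frac{41475}{2287} \cdot \frac{77}{3} = \frac{1064525}{2287}$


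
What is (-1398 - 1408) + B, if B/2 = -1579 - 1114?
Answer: -8192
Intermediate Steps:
B = -5386 (B = 2*(-1579 - 1114) = 2*(-2693) = -5386)
(-1398 - 1408) + B = (-1398 - 1408) - 5386 = -2806 - 5386 = -8192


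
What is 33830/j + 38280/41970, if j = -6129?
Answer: -39507566/8574471 ≈ -4.6076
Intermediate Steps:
33830/j + 38280/41970 = 33830/(-6129) + 38280/41970 = 33830*(-1/6129) + 38280*(1/41970) = -33830/6129 + 1276/1399 = -39507566/8574471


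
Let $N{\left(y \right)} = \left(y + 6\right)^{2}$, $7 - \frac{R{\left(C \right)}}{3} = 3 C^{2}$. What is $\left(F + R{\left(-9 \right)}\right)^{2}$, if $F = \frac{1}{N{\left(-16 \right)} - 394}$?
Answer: $\frac{43327671409}{86436} \approx 5.0127 \cdot 10^{5}$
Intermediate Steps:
$R{\left(C \right)} = 21 - 9 C^{2}$ ($R{\left(C \right)} = 21 - 3 \cdot 3 C^{2} = 21 - 9 C^{2}$)
$N{\left(y \right)} = \left(6 + y\right)^{2}$
$F = - \frac{1}{294}$ ($F = \frac{1}{\left(6 - 16\right)^{2} - 394} = \frac{1}{\left(-10\right)^{2} - 394} = \frac{1}{100 - 394} = \frac{1}{-294} = - \frac{1}{294} \approx -0.0034014$)
$\left(F + R{\left(-9 \right)}\right)^{2} = \left(- \frac{1}{294} + \left(21 - 9 \left(-9\right)^{2}\right)\right)^{2} = \left(- \frac{1}{294} + \left(21 - 729\right)\right)^{2} = \left(- \frac{1}{294} - 708\right)^{2} = \left(- \frac{208153}{294}\right)^{2} = \frac{43327671409}{86436}$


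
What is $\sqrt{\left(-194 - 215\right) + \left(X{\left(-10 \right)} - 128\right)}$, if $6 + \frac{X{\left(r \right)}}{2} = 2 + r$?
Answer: $i \sqrt{565} \approx 23.77 i$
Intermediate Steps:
$X{\left(r \right)} = -8 + 2 r$ ($X{\left(r \right)} = -12 + 2 \left(2 + r\right) = -12 + \left(4 + 2 r\right) = -8 + 2 r$)
$\sqrt{\left(-194 - 215\right) + \left(X{\left(-10 \right)} - 128\right)} = \sqrt{\left(-194 - 215\right) + \left(\left(-8 + 2 \left(-10\right)\right) - 128\right)} = \sqrt{\left(-194 - 215\right) - 156} = \sqrt{-409 - 156} = \sqrt{-565} = i \sqrt{565}$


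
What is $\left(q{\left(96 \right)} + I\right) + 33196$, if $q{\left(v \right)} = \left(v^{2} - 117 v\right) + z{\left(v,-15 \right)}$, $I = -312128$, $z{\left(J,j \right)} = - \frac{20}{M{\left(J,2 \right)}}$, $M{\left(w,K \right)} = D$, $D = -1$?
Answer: $-280928$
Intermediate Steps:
$M{\left(w,K \right)} = -1$
$z{\left(J,j \right)} = 20$ ($z{\left(J,j \right)} = - \frac{20}{-1} = \left(-20\right) \left(-1\right) = 20$)
$q{\left(v \right)} = 20 + v^{2} - 117 v$ ($q{\left(v \right)} = \left(v^{2} - 117 v\right) + 20 = 20 + v^{2} - 117 v$)
$\left(q{\left(96 \right)} + I\right) + 33196 = \left(\left(20 + 96^{2} - 11232\right) - 312128\right) + 33196 = \left(\left(20 + 9216 - 11232\right) - 312128\right) + 33196 = \left(-1996 - 312128\right) + 33196 = -314124 + 33196 = -280928$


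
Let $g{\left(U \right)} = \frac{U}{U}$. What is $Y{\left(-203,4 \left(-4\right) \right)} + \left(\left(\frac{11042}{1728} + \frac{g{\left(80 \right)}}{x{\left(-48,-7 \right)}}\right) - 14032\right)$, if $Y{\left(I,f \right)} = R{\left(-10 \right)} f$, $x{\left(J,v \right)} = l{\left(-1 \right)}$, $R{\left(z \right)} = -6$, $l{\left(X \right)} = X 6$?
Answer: $- \frac{12035327}{864} \approx -13930.0$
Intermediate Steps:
$l{\left(X \right)} = 6 X$
$g{\left(U \right)} = 1$
$x{\left(J,v \right)} = -6$ ($x{\left(J,v \right)} = 6 \left(-1\right) = -6$)
$Y{\left(I,f \right)} = - 6 f$
$Y{\left(-203,4 \left(-4\right) \right)} + \left(\left(\frac{11042}{1728} + \frac{g{\left(80 \right)}}{x{\left(-48,-7 \right)}}\right) - 14032\right) = - 6 \cdot 4 \left(-4\right) + \left(\left(\frac{11042}{1728} + 1 \frac{1}{-6}\right) - 14032\right) = \left(-6\right) \left(-16\right) + \left(\left(11042 \cdot \frac{1}{1728} + 1 \left(- \frac{1}{6}\right)\right) - 14032\right) = 96 + \left(\left(\frac{5521}{864} - \frac{1}{6}\right) - 14032\right) = 96 + \left(\frac{5377}{864} - 14032\right) = 96 - \frac{12118271}{864} = - \frac{12035327}{864}$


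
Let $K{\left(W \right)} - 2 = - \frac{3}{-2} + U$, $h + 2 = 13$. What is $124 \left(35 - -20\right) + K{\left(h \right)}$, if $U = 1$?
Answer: $\frac{13649}{2} \approx 6824.5$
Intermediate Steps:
$h = 11$ ($h = -2 + 13 = 11$)
$K{\left(W \right)} = \frac{9}{2}$ ($K{\left(W \right)} = 2 - \left(-1 + \frac{3}{-2}\right) = 2 + \left(\left(-3\right) \left(- \frac{1}{2}\right) + 1\right) = 2 + \left(\frac{3}{2} + 1\right) = 2 + \frac{5}{2} = \frac{9}{2}$)
$124 \left(35 - -20\right) + K{\left(h \right)} = 124 \left(35 - -20\right) + \frac{9}{2} = 124 \left(35 + 20\right) + \frac{9}{2} = 124 \cdot 55 + \frac{9}{2} = 6820 + \frac{9}{2} = \frac{13649}{2}$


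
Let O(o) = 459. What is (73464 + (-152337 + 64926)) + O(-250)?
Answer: -13488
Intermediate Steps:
(73464 + (-152337 + 64926)) + O(-250) = (73464 + (-152337 + 64926)) + 459 = (73464 - 87411) + 459 = -13947 + 459 = -13488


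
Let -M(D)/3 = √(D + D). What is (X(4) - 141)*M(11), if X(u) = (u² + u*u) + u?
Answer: 315*√22 ≈ 1477.5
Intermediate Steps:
M(D) = -3*√2*√D (M(D) = -3*√(D + D) = -3*√2*√D)
X(u) = u + 2*u² (X(u) = (u² + u²) + u = 2*u² + u = u + 2*u²)
(X(4) - 141)*M(11) = (4*(1 + 2*4) - 141)*(-3*√2*√11) = (4*(1 + 8) - 141)*(-3*√22) = (4*9 - 141)*(-3*√22) = (36 - 141)*(-3*√22) = -(-315)*√22 = 315*√22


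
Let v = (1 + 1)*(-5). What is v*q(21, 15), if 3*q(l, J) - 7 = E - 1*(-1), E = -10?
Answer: 20/3 ≈ 6.6667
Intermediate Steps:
q(l, J) = -2/3 (q(l, J) = 7/3 + (-10 - 1*(-1))/3 = 7/3 + (-10 + 1)/3 = 7/3 + (1/3)*(-9) = 7/3 - 3 = -2/3)
v = -10 (v = 2*(-5) = -10)
v*q(21, 15) = -10*(-2/3) = 20/3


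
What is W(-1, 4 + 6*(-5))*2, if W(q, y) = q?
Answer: -2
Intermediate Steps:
W(-1, 4 + 6*(-5))*2 = -1*2 = -2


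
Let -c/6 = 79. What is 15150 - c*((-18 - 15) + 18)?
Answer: 8040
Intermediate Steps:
c = -474 (c = -6*79 = -474)
15150 - c*((-18 - 15) + 18) = 15150 - (-474)*((-18 - 15) + 18) = 15150 - (-474)*(-33 + 18) = 15150 - (-474)*(-15) = 15150 - 1*7110 = 15150 - 7110 = 8040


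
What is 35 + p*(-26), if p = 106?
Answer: -2721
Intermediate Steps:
35 + p*(-26) = 35 + 106*(-26) = 35 - 2756 = -2721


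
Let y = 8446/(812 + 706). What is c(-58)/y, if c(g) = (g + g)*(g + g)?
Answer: 10213104/4223 ≈ 2418.4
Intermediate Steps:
c(g) = 4*g**2 (c(g) = (2*g)*(2*g) = 4*g**2)
y = 4223/759 (y = 8446/1518 = 8446*(1/1518) = 4223/759 ≈ 5.5639)
c(-58)/y = (4*(-58)**2)/(4223/759) = (4*3364)*(759/4223) = 13456*(759/4223) = 10213104/4223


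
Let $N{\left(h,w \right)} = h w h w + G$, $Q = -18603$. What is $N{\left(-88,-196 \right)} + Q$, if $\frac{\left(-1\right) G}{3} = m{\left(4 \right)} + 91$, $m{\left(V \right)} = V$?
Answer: $297474616$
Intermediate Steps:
$G = -285$ ($G = - 3 \left(4 + 91\right) = \left(-3\right) 95 = -285$)
$N{\left(h,w \right)} = -285 + h^{2} w^{2}$ ($N{\left(h,w \right)} = h w h w - 285 = w h^{2} w - 285 = h^{2} w^{2} - 285 = -285 + h^{2} w^{2}$)
$N{\left(-88,-196 \right)} + Q = \left(-285 + \left(-88\right)^{2} \left(-196\right)^{2}\right) - 18603 = \left(-285 + 7744 \cdot 38416\right) - 18603 = \left(-285 + 297493504\right) - 18603 = 297493219 - 18603 = 297474616$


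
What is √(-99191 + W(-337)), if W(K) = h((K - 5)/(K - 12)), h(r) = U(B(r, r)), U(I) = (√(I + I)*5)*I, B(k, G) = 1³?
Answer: √(-99191 + 5*√2) ≈ 314.93*I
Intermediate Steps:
B(k, G) = 1
U(I) = 5*√2*I^(3/2) (U(I) = (√(2*I)*5)*I = ((√2*√I)*5)*I = (5*√2*√I)*I = 5*√2*I^(3/2))
h(r) = 5*√2 (h(r) = 5*√2*1^(3/2) = 5*√2*1 = 5*√2)
W(K) = 5*√2
√(-99191 + W(-337)) = √(-99191 + 5*√2)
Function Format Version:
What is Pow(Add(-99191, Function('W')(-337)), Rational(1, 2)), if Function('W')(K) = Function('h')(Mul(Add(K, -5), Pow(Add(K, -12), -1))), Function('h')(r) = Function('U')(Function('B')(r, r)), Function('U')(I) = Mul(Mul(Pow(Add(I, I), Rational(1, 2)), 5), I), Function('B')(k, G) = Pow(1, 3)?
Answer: Pow(Add(-99191, Mul(5, Pow(2, Rational(1, 2)))), Rational(1, 2)) ≈ Mul(314.93, I)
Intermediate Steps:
Function('B')(k, G) = 1
Function('U')(I) = Mul(5, Pow(2, Rational(1, 2)), Pow(I, Rational(3, 2))) (Function('U')(I) = Mul(Mul(Pow(Mul(2, I), Rational(1, 2)), 5), I) = Mul(Mul(Mul(Pow(2, Rational(1, 2)), Pow(I, Rational(1, 2))), 5), I) = Mul(Mul(5, Pow(2, Rational(1, 2)), Pow(I, Rational(1, 2))), I) = Mul(5, Pow(2, Rational(1, 2)), Pow(I, Rational(3, 2))))
Function('h')(r) = Mul(5, Pow(2, Rational(1, 2))) (Function('h')(r) = Mul(5, Pow(2, Rational(1, 2)), Pow(1, Rational(3, 2))) = Mul(5, Pow(2, Rational(1, 2)), 1) = Mul(5, Pow(2, Rational(1, 2))))
Function('W')(K) = Mul(5, Pow(2, Rational(1, 2)))
Pow(Add(-99191, Function('W')(-337)), Rational(1, 2)) = Pow(Add(-99191, Mul(5, Pow(2, Rational(1, 2)))), Rational(1, 2))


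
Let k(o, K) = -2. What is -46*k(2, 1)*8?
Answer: 736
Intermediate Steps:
-46*k(2, 1)*8 = -46*(-2)*8 = 92*8 = 736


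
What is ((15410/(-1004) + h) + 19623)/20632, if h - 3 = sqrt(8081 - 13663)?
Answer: 9844547/10357264 + I*sqrt(5582)/20632 ≈ 0.9505 + 0.0036212*I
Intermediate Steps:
h = 3 + I*sqrt(5582) (h = 3 + sqrt(8081 - 13663) = 3 + sqrt(-5582) = 3 + I*sqrt(5582) ≈ 3.0 + 74.713*I)
((15410/(-1004) + h) + 19623)/20632 = ((15410/(-1004) + (3 + I*sqrt(5582))) + 19623)/20632 = ((15410*(-1/1004) + (3 + I*sqrt(5582))) + 19623)*(1/20632) = ((-7705/502 + (3 + I*sqrt(5582))) + 19623)*(1/20632) = ((-6199/502 + I*sqrt(5582)) + 19623)*(1/20632) = (9844547/502 + I*sqrt(5582))*(1/20632) = 9844547/10357264 + I*sqrt(5582)/20632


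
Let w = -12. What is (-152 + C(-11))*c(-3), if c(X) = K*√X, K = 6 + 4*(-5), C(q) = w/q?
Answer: 23240*I*√3/11 ≈ 3659.4*I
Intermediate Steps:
C(q) = -12/q
K = -14 (K = 6 - 20 = -14)
c(X) = -14*√X
(-152 + C(-11))*c(-3) = (-152 - 12/(-11))*(-14*I*√3) = (-152 - 12*(-1/11))*(-14*I*√3) = (-152 + 12/11)*(-14*I*√3) = -(-23240)*I*√3/11 = 23240*I*√3/11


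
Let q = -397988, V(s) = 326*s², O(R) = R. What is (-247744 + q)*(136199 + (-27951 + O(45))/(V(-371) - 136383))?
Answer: -3934319443745220252/44734583 ≈ -8.7948e+10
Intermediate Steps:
(-247744 + q)*(136199 + (-27951 + O(45))/(V(-371) - 136383)) = (-247744 - 397988)*(136199 + (-27951 + 45)/(326*(-371)² - 136383)) = -645732*(136199 - 27906/(326*137641 - 136383)) = -645732*(136199 - 27906/(44870966 - 136383)) = -645732*(136199 - 27906/44734583) = -645732*6092805442111/44734583 = -3934319443745220252/44734583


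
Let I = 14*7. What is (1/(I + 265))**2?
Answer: 1/131769 ≈ 7.5890e-6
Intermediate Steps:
I = 98
(1/(I + 265))**2 = (1/(98 + 265))**2 = (1/363)**2 = 1/131769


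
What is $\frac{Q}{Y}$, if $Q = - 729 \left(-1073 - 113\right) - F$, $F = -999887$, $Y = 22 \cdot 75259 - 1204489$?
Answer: $\frac{1864481}{451209} \approx 4.1322$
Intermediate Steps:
$Y = 451209$ ($Y = 1655698 - 1204489 = 451209$)
$Q = 1864481$ ($Q = - 729 \left(-1073 - 113\right) - -999887 = \left(-729\right) \left(-1186\right) + 999887 = 864594 + 999887 = 1864481$)
$\frac{Q}{Y} = \frac{1864481}{451209}$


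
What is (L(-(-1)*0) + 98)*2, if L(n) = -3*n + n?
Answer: 196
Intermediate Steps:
L(n) = -2*n
(L(-(-1)*0) + 98)*2 = (-(-2)*(-1*0) + 98)*2 = (-(-2)*0 + 98)*2 = (-2*0 + 98)*2 = (0 + 98)*2 = 98*2 = 196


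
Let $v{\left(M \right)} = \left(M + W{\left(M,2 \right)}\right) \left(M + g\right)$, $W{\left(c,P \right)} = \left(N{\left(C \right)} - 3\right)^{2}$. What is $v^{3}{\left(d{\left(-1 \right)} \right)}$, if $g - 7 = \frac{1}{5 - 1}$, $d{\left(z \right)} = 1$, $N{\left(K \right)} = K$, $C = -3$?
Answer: $\frac{1820316861}{64} \approx 2.8442 \cdot 10^{7}$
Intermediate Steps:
$g = \frac{29}{4}$ ($g = 7 + \frac{1}{5 - 1} = 7 + \frac{1}{4} = \frac{29}{4} \approx 7.25$)
$W{\left(c,P \right)} = 36$ ($W{\left(c,P \right)} = \left(-3 - 3\right)^{2} = \left(-6\right)^{2} = 36$)
$v{\left(M \right)} = \left(36 + M\right) \left(\frac{29}{4} + M\right)$ ($v{\left(M \right)} = \left(M + 36\right) \left(M + \frac{29}{4}\right) = \left(36 + M\right) \left(\frac{29}{4} + M\right)$)
$v^{3}{\left(d{\left(-1 \right)} \right)} = \left(261 + 1^{2} + \frac{173}{4} \cdot 1\right)^{3} = \left(261 + 1 + \frac{173}{4}\right)^{3} = \left(\frac{1221}{4}\right)^{3} = \frac{1820316861}{64}$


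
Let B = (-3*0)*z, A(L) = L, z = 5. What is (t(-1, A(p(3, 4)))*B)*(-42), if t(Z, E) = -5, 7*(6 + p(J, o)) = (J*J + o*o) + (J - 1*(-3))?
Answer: 0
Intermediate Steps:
p(J, o) = -39/7 + J/7 + J²/7 + o²/7 (p(J, o) = -6 + ((J*J + o*o) + (J - 1*(-3)))/7 = -6 + ((J² + o²) + (J + 3))/7 = -6 + ((J² + o²) + (3 + J))/7 = -6 + (3 + J + J² + o²)/7 = -6 + (3/7 + J/7 + J²/7 + o²/7) = -39/7 + J/7 + J²/7 + o²/7)
B = 0 (B = -3*0*5 = 0*5 = 0)
(t(-1, A(p(3, 4)))*B)*(-42) = -5*0*(-42) = 0*(-42) = 0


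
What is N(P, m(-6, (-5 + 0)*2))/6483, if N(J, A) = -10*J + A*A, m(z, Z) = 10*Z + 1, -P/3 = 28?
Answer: 3547/2161 ≈ 1.6414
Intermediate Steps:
P = -84 (P = -3*28 = -84)
m(z, Z) = 1 + 10*Z
N(J, A) = A² - 10*J (N(J, A) = -10*J + A² = A² - 10*J)
N(P, m(-6, (-5 + 0)*2))/6483 = ((1 + 10*((-5 + 0)*2))² - 10*(-84))/6483 = ((1 + 10*(-5*2))² + 840)*(1/6483) = ((1 + 10*(-10))² + 840)*(1/6483) = ((1 - 100)² + 840)*(1/6483) = ((-99)² + 840)*(1/6483) = (9801 + 840)*(1/6483) = 10641*(1/6483) = 3547/2161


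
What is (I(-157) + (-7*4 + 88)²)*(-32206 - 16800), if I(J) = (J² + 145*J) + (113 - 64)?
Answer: -271150198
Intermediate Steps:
I(J) = 49 + J² + 145*J (I(J) = (J² + 145*J) + 49 = 49 + J² + 145*J)
(I(-157) + (-7*4 + 88)²)*(-32206 - 16800) = ((49 + (-157)² + 145*(-157)) + (-7*4 + 88)²)*(-32206 - 16800) = ((49 + 24649 - 22765) + (-28 + 88)²)*(-49006) = (1933 + 60²)*(-49006) = (1933 + 3600)*(-49006) = 5533*(-49006) = -271150198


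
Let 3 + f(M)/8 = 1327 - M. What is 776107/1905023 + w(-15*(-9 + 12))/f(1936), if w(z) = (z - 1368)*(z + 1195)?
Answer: 172187052429/518166256 ≈ 332.30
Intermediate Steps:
f(M) = 10592 - 8*M (f(M) = -24 + 8*(1327 - M) = -24 + (10616 - 8*M) = 10592 - 8*M)
w(z) = (-1368 + z)*(1195 + z)
776107/1905023 + w(-15*(-9 + 12))/f(1936) = 776107/1905023 + (-1634760 + (-15*(-9 + 12))² - (-2595)*(-9 + 12))/(10592 - 8*1936) = 776107*(1/1905023) + (-1634760 + (-15*3)² - (-2595)*3)/(10592 - 15488) = 776107/1905023 + (-1634760 + (-45)² - 173*(-45))/(-4896) = 776107/1905023 + (-1634760 + 2025 + 7785)*(-1/4896) = 776107/1905023 - 1624950*(-1/4896) = 776107/1905023 + 90275/272 = 172187052429/518166256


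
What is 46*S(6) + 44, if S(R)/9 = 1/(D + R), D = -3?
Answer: 182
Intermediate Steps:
S(R) = 9/(-3 + R)
46*S(6) + 44 = 46*(9/(-3 + 6)) + 44 = 46*(9/3) + 44 = 46*(9*(⅓)) + 44 = 46*3 + 44 = 138 + 44 = 182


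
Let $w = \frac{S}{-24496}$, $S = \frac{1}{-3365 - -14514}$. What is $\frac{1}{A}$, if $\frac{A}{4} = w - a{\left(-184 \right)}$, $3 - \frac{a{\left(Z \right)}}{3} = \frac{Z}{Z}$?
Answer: $- \frac{68276476}{1638635425} \approx -0.041667$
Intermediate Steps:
$S = \frac{1}{11149}$ ($S = \frac{1}{-3365 + 14514} = \frac{1}{11149} \approx 8.9694 \cdot 10^{-5}$)
$a{\left(Z \right)} = 6$ ($a{\left(Z \right)} = 9 - 3 \frac{Z}{Z} = 9 - 3 = 6$)
$w = - \frac{1}{273105904}$ ($w = \frac{1}{11149 \left(-24496\right)} = \frac{1}{11149} \left(- \frac{1}{24496}\right) = - \frac{1}{273105904} \approx -3.6616 \cdot 10^{-9}$)
$A = - \frac{1638635425}{68276476}$ ($A = 4 \left(- \frac{1}{273105904} - 6\right) = 4 \left(- \frac{1638635425}{273105904}\right) = - \frac{1638635425}{68276476} \approx -24.0$)
$\frac{1}{A} = \frac{1}{- \frac{1638635425}{68276476}} = - \frac{68276476}{1638635425}$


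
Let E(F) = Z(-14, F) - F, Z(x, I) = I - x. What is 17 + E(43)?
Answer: 31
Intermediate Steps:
E(F) = 14 (E(F) = (F - 1*(-14)) - F = (F + 14) - F = (14 + F) - F = 14)
17 + E(43) = 17 + 14 = 31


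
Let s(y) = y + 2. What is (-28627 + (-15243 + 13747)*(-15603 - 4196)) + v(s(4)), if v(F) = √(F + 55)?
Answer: 29590677 + √61 ≈ 2.9591e+7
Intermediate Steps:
s(y) = 2 + y
v(F) = √(55 + F)
(-28627 + (-15243 + 13747)*(-15603 - 4196)) + v(s(4)) = (-28627 + (-15243 + 13747)*(-15603 - 4196)) + √(55 + (2 + 4)) = (-28627 - 1496*(-19799)) + √(55 + 6) = (-28627 + 29619304) + √61 = 29590677 + √61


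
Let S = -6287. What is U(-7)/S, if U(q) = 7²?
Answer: -49/6287 ≈ -0.0077939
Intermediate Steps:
U(q) = 49
U(-7)/S = 49/(-6287) = 49*(-1/6287) = -49/6287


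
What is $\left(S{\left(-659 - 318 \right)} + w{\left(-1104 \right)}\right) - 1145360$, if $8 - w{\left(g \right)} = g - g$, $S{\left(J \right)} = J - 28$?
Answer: $-1146357$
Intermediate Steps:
$S{\left(J \right)} = -28 + J$ ($S{\left(J \right)} = J - 28 = -28 + J$)
$w{\left(g \right)} = 8$ ($w{\left(g \right)} = 8 - \left(g - g\right) = 8 - 0 = 8 + 0 = 8$)
$\left(S{\left(-659 - 318 \right)} + w{\left(-1104 \right)}\right) - 1145360 = \left(\left(-28 - 977\right) + 8\right) - 1145360 = \left(-1005 + 8\right) - 1145360 = -997 - 1145360 = -1146357$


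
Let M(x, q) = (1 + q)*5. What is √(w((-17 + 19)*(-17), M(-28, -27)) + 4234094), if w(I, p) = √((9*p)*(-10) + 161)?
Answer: √(4234094 + √11861) ≈ 2057.7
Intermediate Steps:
M(x, q) = 5 + 5*q
w(I, p) = √(161 - 90*p) (w(I, p) = √(-90*p + 161) = √(161 - 90*p))
√(w((-17 + 19)*(-17), M(-28, -27)) + 4234094) = √(√(161 - 90*(5 + 5*(-27))) + 4234094) = √(√(161 - 90*(5 - 135)) + 4234094) = √(√(161 - 90*(-130)) + 4234094) = √(√(161 + 11700) + 4234094) = √(√11861 + 4234094) = √(4234094 + √11861)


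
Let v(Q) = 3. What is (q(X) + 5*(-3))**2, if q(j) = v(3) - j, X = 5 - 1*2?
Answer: 225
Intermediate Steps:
X = 3 (X = 5 - 2 = 3)
q(j) = 3 - j
(q(X) + 5*(-3))**2 = ((3 - 1*3) + 5*(-3))**2 = ((3 - 3) - 15)**2 = (0 - 15)**2 = (-15)**2 = 225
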